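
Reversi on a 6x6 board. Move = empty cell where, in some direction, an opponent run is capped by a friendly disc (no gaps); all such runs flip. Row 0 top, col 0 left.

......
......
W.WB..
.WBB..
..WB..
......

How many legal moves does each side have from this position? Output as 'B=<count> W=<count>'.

Answer: B=7 W=3

Derivation:
-- B to move --
(1,0): no bracket -> illegal
(1,1): flips 1 -> legal
(1,2): flips 1 -> legal
(1,3): no bracket -> illegal
(2,1): flips 1 -> legal
(3,0): flips 1 -> legal
(4,0): no bracket -> illegal
(4,1): flips 1 -> legal
(5,1): flips 1 -> legal
(5,2): flips 1 -> legal
(5,3): no bracket -> illegal
B mobility = 7
-- W to move --
(1,2): no bracket -> illegal
(1,3): no bracket -> illegal
(1,4): no bracket -> illegal
(2,1): no bracket -> illegal
(2,4): flips 2 -> legal
(3,4): flips 2 -> legal
(4,1): no bracket -> illegal
(4,4): flips 2 -> legal
(5,2): no bracket -> illegal
(5,3): no bracket -> illegal
(5,4): no bracket -> illegal
W mobility = 3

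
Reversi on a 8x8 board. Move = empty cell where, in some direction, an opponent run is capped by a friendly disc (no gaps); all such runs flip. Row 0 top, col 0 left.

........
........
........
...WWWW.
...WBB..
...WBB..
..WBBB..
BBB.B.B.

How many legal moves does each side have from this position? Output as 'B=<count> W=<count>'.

Answer: B=10 W=5

Derivation:
-- B to move --
(2,2): flips 1 -> legal
(2,3): flips 4 -> legal
(2,4): flips 1 -> legal
(2,5): flips 1 -> legal
(2,6): flips 1 -> legal
(2,7): flips 1 -> legal
(3,2): flips 1 -> legal
(3,7): no bracket -> illegal
(4,2): flips 2 -> legal
(4,6): no bracket -> illegal
(4,7): no bracket -> illegal
(5,1): no bracket -> illegal
(5,2): flips 2 -> legal
(6,1): flips 1 -> legal
(7,3): no bracket -> illegal
B mobility = 10
-- W to move --
(4,6): flips 2 -> legal
(5,2): no bracket -> illegal
(5,6): flips 3 -> legal
(6,0): no bracket -> illegal
(6,1): no bracket -> illegal
(6,6): flips 5 -> legal
(6,7): no bracket -> illegal
(7,3): flips 1 -> legal
(7,5): flips 4 -> legal
(7,7): no bracket -> illegal
W mobility = 5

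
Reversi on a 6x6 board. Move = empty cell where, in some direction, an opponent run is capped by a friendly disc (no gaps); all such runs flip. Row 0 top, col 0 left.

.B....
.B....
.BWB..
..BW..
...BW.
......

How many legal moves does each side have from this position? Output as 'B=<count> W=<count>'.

Answer: B=4 W=7

Derivation:
-- B to move --
(1,2): flips 1 -> legal
(1,3): no bracket -> illegal
(2,4): no bracket -> illegal
(3,1): no bracket -> illegal
(3,4): flips 1 -> legal
(3,5): no bracket -> illegal
(4,2): no bracket -> illegal
(4,5): flips 1 -> legal
(5,3): no bracket -> illegal
(5,4): no bracket -> illegal
(5,5): flips 3 -> legal
B mobility = 4
-- W to move --
(0,0): flips 1 -> legal
(0,2): no bracket -> illegal
(1,0): no bracket -> illegal
(1,2): no bracket -> illegal
(1,3): flips 1 -> legal
(1,4): no bracket -> illegal
(2,0): flips 1 -> legal
(2,4): flips 1 -> legal
(3,0): no bracket -> illegal
(3,1): flips 1 -> legal
(3,4): no bracket -> illegal
(4,1): no bracket -> illegal
(4,2): flips 2 -> legal
(5,2): no bracket -> illegal
(5,3): flips 1 -> legal
(5,4): no bracket -> illegal
W mobility = 7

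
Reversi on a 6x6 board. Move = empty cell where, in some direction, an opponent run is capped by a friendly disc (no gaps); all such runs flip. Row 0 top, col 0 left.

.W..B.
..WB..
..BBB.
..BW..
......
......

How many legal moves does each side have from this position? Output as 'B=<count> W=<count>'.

Answer: B=6 W=7

Derivation:
-- B to move --
(0,0): no bracket -> illegal
(0,2): flips 1 -> legal
(0,3): no bracket -> illegal
(1,0): no bracket -> illegal
(1,1): flips 1 -> legal
(2,1): no bracket -> illegal
(3,4): flips 1 -> legal
(4,2): flips 1 -> legal
(4,3): flips 1 -> legal
(4,4): flips 1 -> legal
B mobility = 6
-- W to move --
(0,2): no bracket -> illegal
(0,3): flips 2 -> legal
(0,5): no bracket -> illegal
(1,1): flips 1 -> legal
(1,4): flips 1 -> legal
(1,5): flips 1 -> legal
(2,1): no bracket -> illegal
(2,5): no bracket -> illegal
(3,1): flips 1 -> legal
(3,4): flips 1 -> legal
(3,5): no bracket -> illegal
(4,1): no bracket -> illegal
(4,2): flips 2 -> legal
(4,3): no bracket -> illegal
W mobility = 7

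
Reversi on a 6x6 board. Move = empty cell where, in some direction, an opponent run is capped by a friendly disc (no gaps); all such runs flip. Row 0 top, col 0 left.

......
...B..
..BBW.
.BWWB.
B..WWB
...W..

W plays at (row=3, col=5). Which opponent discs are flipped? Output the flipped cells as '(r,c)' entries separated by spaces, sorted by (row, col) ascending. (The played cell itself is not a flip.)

Answer: (3,4)

Derivation:
Dir NW: first cell 'W' (not opp) -> no flip
Dir N: first cell '.' (not opp) -> no flip
Dir NE: edge -> no flip
Dir W: opp run (3,4) capped by W -> flip
Dir E: edge -> no flip
Dir SW: first cell 'W' (not opp) -> no flip
Dir S: opp run (4,5), next='.' -> no flip
Dir SE: edge -> no flip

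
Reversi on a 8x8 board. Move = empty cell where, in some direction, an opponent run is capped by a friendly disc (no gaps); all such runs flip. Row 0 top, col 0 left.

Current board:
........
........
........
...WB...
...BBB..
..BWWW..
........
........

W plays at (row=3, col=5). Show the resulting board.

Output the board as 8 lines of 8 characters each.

Place W at (3,5); scan 8 dirs for brackets.
Dir NW: first cell '.' (not opp) -> no flip
Dir N: first cell '.' (not opp) -> no flip
Dir NE: first cell '.' (not opp) -> no flip
Dir W: opp run (3,4) capped by W -> flip
Dir E: first cell '.' (not opp) -> no flip
Dir SW: opp run (4,4) capped by W -> flip
Dir S: opp run (4,5) capped by W -> flip
Dir SE: first cell '.' (not opp) -> no flip
All flips: (3,4) (4,4) (4,5)

Answer: ........
........
........
...WWW..
...BWW..
..BWWW..
........
........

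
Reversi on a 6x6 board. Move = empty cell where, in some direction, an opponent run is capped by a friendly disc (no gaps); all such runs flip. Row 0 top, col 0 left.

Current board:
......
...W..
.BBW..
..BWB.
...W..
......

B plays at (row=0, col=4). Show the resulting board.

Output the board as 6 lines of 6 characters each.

Place B at (0,4); scan 8 dirs for brackets.
Dir NW: edge -> no flip
Dir N: edge -> no flip
Dir NE: edge -> no flip
Dir W: first cell '.' (not opp) -> no flip
Dir E: first cell '.' (not opp) -> no flip
Dir SW: opp run (1,3) capped by B -> flip
Dir S: first cell '.' (not opp) -> no flip
Dir SE: first cell '.' (not opp) -> no flip
All flips: (1,3)

Answer: ....B.
...B..
.BBW..
..BWB.
...W..
......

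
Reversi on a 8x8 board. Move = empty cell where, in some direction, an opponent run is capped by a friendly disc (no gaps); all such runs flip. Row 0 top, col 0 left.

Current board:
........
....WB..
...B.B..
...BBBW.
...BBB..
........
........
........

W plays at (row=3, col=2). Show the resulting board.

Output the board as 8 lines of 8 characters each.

Place W at (3,2); scan 8 dirs for brackets.
Dir NW: first cell '.' (not opp) -> no flip
Dir N: first cell '.' (not opp) -> no flip
Dir NE: opp run (2,3) capped by W -> flip
Dir W: first cell '.' (not opp) -> no flip
Dir E: opp run (3,3) (3,4) (3,5) capped by W -> flip
Dir SW: first cell '.' (not opp) -> no flip
Dir S: first cell '.' (not opp) -> no flip
Dir SE: opp run (4,3), next='.' -> no flip
All flips: (2,3) (3,3) (3,4) (3,5)

Answer: ........
....WB..
...W.B..
..WWWWW.
...BBB..
........
........
........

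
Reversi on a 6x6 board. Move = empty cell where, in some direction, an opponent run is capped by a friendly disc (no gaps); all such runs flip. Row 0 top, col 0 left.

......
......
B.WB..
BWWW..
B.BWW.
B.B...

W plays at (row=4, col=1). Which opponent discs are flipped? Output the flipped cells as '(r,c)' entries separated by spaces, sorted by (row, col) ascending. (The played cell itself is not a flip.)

Answer: (4,2)

Derivation:
Dir NW: opp run (3,0), next=edge -> no flip
Dir N: first cell 'W' (not opp) -> no flip
Dir NE: first cell 'W' (not opp) -> no flip
Dir W: opp run (4,0), next=edge -> no flip
Dir E: opp run (4,2) capped by W -> flip
Dir SW: opp run (5,0), next=edge -> no flip
Dir S: first cell '.' (not opp) -> no flip
Dir SE: opp run (5,2), next=edge -> no flip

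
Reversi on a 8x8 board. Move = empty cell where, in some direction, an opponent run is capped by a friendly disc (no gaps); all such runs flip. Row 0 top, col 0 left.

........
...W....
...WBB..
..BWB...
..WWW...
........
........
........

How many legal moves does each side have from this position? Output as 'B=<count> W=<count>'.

Answer: B=7 W=10

Derivation:
-- B to move --
(0,2): flips 1 -> legal
(0,3): no bracket -> illegal
(0,4): no bracket -> illegal
(1,2): flips 1 -> legal
(1,4): flips 1 -> legal
(2,2): flips 1 -> legal
(3,1): no bracket -> illegal
(3,5): no bracket -> illegal
(4,1): no bracket -> illegal
(4,5): no bracket -> illegal
(5,1): flips 2 -> legal
(5,2): flips 2 -> legal
(5,3): no bracket -> illegal
(5,4): flips 2 -> legal
(5,5): no bracket -> illegal
B mobility = 7
-- W to move --
(1,4): flips 2 -> legal
(1,5): flips 1 -> legal
(1,6): flips 2 -> legal
(2,1): flips 1 -> legal
(2,2): flips 1 -> legal
(2,6): flips 2 -> legal
(3,1): flips 1 -> legal
(3,5): flips 2 -> legal
(3,6): no bracket -> illegal
(4,1): flips 1 -> legal
(4,5): flips 1 -> legal
W mobility = 10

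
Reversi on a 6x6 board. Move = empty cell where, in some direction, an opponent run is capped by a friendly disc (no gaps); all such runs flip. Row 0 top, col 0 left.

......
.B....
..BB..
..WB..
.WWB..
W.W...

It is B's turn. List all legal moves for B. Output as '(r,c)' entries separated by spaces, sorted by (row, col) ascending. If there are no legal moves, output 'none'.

(2,1): flips 1 -> legal
(3,0): no bracket -> illegal
(3,1): flips 1 -> legal
(4,0): flips 2 -> legal
(5,1): flips 1 -> legal
(5,3): no bracket -> illegal

Answer: (2,1) (3,1) (4,0) (5,1)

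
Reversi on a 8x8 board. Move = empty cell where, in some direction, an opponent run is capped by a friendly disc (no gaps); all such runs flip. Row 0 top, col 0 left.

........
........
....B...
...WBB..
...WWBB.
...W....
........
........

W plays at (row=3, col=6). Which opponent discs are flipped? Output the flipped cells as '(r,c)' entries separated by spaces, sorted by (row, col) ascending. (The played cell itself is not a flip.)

Answer: (3,4) (3,5)

Derivation:
Dir NW: first cell '.' (not opp) -> no flip
Dir N: first cell '.' (not opp) -> no flip
Dir NE: first cell '.' (not opp) -> no flip
Dir W: opp run (3,5) (3,4) capped by W -> flip
Dir E: first cell '.' (not opp) -> no flip
Dir SW: opp run (4,5), next='.' -> no flip
Dir S: opp run (4,6), next='.' -> no flip
Dir SE: first cell '.' (not opp) -> no flip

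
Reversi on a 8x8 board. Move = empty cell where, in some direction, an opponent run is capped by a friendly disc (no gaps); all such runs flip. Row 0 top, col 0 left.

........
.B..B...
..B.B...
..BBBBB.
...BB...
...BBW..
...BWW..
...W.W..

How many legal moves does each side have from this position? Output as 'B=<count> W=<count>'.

-- B to move --
(4,5): no bracket -> illegal
(4,6): no bracket -> illegal
(5,6): flips 1 -> legal
(6,2): no bracket -> illegal
(6,6): flips 3 -> legal
(7,2): no bracket -> illegal
(7,4): flips 1 -> legal
(7,6): flips 1 -> legal
B mobility = 4
-- W to move --
(0,0): flips 4 -> legal
(0,1): no bracket -> illegal
(0,2): no bracket -> illegal
(0,3): no bracket -> illegal
(0,4): flips 5 -> legal
(0,5): no bracket -> illegal
(1,0): no bracket -> illegal
(1,2): no bracket -> illegal
(1,3): no bracket -> illegal
(1,5): no bracket -> illegal
(2,0): no bracket -> illegal
(2,1): flips 3 -> legal
(2,3): flips 4 -> legal
(2,5): no bracket -> illegal
(2,6): no bracket -> illegal
(2,7): no bracket -> illegal
(3,1): no bracket -> illegal
(3,7): no bracket -> illegal
(4,1): no bracket -> illegal
(4,2): flips 1 -> legal
(4,5): no bracket -> illegal
(4,6): no bracket -> illegal
(4,7): no bracket -> illegal
(5,2): flips 2 -> legal
(6,2): flips 1 -> legal
(7,2): no bracket -> illegal
(7,4): no bracket -> illegal
W mobility = 7

Answer: B=4 W=7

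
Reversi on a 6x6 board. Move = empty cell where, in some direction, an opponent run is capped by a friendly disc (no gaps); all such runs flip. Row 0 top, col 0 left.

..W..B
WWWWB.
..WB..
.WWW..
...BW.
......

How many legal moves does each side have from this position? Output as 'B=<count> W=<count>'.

Answer: B=5 W=6

Derivation:
-- B to move --
(0,0): no bracket -> illegal
(0,1): flips 1 -> legal
(0,3): flips 1 -> legal
(0,4): no bracket -> illegal
(2,0): no bracket -> illegal
(2,1): flips 2 -> legal
(2,4): no bracket -> illegal
(3,0): no bracket -> illegal
(3,4): no bracket -> illegal
(3,5): no bracket -> illegal
(4,0): no bracket -> illegal
(4,1): flips 1 -> legal
(4,2): no bracket -> illegal
(4,5): flips 1 -> legal
(5,3): no bracket -> illegal
(5,4): no bracket -> illegal
(5,5): no bracket -> illegal
B mobility = 5
-- W to move --
(0,3): no bracket -> illegal
(0,4): no bracket -> illegal
(1,5): flips 1 -> legal
(2,4): flips 1 -> legal
(2,5): no bracket -> illegal
(3,4): flips 1 -> legal
(4,2): flips 1 -> legal
(5,2): no bracket -> illegal
(5,3): flips 1 -> legal
(5,4): flips 1 -> legal
W mobility = 6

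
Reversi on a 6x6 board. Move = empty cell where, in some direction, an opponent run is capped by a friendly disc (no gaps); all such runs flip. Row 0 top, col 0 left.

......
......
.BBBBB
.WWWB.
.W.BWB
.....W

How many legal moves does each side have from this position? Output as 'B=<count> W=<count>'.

-- B to move --
(2,0): no bracket -> illegal
(3,0): flips 3 -> legal
(3,5): no bracket -> illegal
(4,0): flips 1 -> legal
(4,2): flips 2 -> legal
(5,0): flips 2 -> legal
(5,1): flips 2 -> legal
(5,2): no bracket -> illegal
(5,3): no bracket -> illegal
(5,4): flips 1 -> legal
B mobility = 6
-- W to move --
(1,0): flips 1 -> legal
(1,1): flips 2 -> legal
(1,2): flips 1 -> legal
(1,3): flips 2 -> legal
(1,4): flips 3 -> legal
(1,5): flips 1 -> legal
(2,0): no bracket -> illegal
(3,0): no bracket -> illegal
(3,5): flips 2 -> legal
(4,2): flips 1 -> legal
(5,2): no bracket -> illegal
(5,3): flips 1 -> legal
(5,4): flips 1 -> legal
W mobility = 10

Answer: B=6 W=10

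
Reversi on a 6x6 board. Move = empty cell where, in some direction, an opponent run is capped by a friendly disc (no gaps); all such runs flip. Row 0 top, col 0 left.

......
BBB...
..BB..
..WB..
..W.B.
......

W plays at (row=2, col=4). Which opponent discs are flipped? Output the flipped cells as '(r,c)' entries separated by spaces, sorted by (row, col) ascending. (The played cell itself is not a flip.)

Dir NW: first cell '.' (not opp) -> no flip
Dir N: first cell '.' (not opp) -> no flip
Dir NE: first cell '.' (not opp) -> no flip
Dir W: opp run (2,3) (2,2), next='.' -> no flip
Dir E: first cell '.' (not opp) -> no flip
Dir SW: opp run (3,3) capped by W -> flip
Dir S: first cell '.' (not opp) -> no flip
Dir SE: first cell '.' (not opp) -> no flip

Answer: (3,3)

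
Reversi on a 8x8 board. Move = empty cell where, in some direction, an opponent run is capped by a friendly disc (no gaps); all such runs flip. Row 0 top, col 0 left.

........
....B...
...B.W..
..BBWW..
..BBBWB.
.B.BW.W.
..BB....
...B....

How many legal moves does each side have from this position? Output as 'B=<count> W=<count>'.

Answer: B=9 W=11

Derivation:
-- B to move --
(1,5): no bracket -> illegal
(1,6): flips 2 -> legal
(2,4): flips 2 -> legal
(2,6): flips 1 -> legal
(3,6): flips 5 -> legal
(4,7): no bracket -> illegal
(5,5): flips 1 -> legal
(5,7): no bracket -> illegal
(6,4): flips 1 -> legal
(6,5): flips 1 -> legal
(6,6): flips 1 -> legal
(6,7): flips 3 -> legal
B mobility = 9
-- W to move --
(0,3): flips 1 -> legal
(0,4): no bracket -> illegal
(0,5): no bracket -> illegal
(1,2): flips 1 -> legal
(1,3): no bracket -> illegal
(1,5): no bracket -> illegal
(2,1): flips 2 -> legal
(2,2): no bracket -> illegal
(2,4): no bracket -> illegal
(3,1): flips 2 -> legal
(3,6): flips 1 -> legal
(3,7): no bracket -> illegal
(4,0): no bracket -> illegal
(4,1): flips 3 -> legal
(4,7): flips 1 -> legal
(5,0): no bracket -> illegal
(5,2): flips 2 -> legal
(5,5): no bracket -> illegal
(5,7): flips 1 -> legal
(6,0): no bracket -> illegal
(6,1): no bracket -> illegal
(6,4): no bracket -> illegal
(7,1): flips 3 -> legal
(7,2): flips 1 -> legal
(7,4): no bracket -> illegal
W mobility = 11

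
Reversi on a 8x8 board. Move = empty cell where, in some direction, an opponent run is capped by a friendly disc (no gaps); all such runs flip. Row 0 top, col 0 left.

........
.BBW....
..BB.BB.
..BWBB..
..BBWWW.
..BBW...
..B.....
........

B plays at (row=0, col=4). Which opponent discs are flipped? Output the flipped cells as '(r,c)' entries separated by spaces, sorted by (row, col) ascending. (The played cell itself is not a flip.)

Dir NW: edge -> no flip
Dir N: edge -> no flip
Dir NE: edge -> no flip
Dir W: first cell '.' (not opp) -> no flip
Dir E: first cell '.' (not opp) -> no flip
Dir SW: opp run (1,3) capped by B -> flip
Dir S: first cell '.' (not opp) -> no flip
Dir SE: first cell '.' (not opp) -> no flip

Answer: (1,3)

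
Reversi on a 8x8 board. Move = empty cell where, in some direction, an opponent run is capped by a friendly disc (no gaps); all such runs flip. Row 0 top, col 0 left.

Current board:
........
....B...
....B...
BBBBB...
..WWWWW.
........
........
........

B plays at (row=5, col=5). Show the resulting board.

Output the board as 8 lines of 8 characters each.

Place B at (5,5); scan 8 dirs for brackets.
Dir NW: opp run (4,4) capped by B -> flip
Dir N: opp run (4,5), next='.' -> no flip
Dir NE: opp run (4,6), next='.' -> no flip
Dir W: first cell '.' (not opp) -> no flip
Dir E: first cell '.' (not opp) -> no flip
Dir SW: first cell '.' (not opp) -> no flip
Dir S: first cell '.' (not opp) -> no flip
Dir SE: first cell '.' (not opp) -> no flip
All flips: (4,4)

Answer: ........
....B...
....B...
BBBBB...
..WWBWW.
.....B..
........
........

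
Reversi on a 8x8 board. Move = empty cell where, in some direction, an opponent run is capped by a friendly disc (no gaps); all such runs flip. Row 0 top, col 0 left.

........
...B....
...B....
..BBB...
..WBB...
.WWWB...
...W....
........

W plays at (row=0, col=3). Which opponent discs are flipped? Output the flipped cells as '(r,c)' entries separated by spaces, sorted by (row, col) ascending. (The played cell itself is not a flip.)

Answer: (1,3) (2,3) (3,3) (4,3)

Derivation:
Dir NW: edge -> no flip
Dir N: edge -> no flip
Dir NE: edge -> no flip
Dir W: first cell '.' (not opp) -> no flip
Dir E: first cell '.' (not opp) -> no flip
Dir SW: first cell '.' (not opp) -> no flip
Dir S: opp run (1,3) (2,3) (3,3) (4,3) capped by W -> flip
Dir SE: first cell '.' (not opp) -> no flip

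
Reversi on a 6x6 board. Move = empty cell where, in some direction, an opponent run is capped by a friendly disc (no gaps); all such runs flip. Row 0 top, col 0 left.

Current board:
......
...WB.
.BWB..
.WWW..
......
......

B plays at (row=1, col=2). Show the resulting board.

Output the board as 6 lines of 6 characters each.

Place B at (1,2); scan 8 dirs for brackets.
Dir NW: first cell '.' (not opp) -> no flip
Dir N: first cell '.' (not opp) -> no flip
Dir NE: first cell '.' (not opp) -> no flip
Dir W: first cell '.' (not opp) -> no flip
Dir E: opp run (1,3) capped by B -> flip
Dir SW: first cell 'B' (not opp) -> no flip
Dir S: opp run (2,2) (3,2), next='.' -> no flip
Dir SE: first cell 'B' (not opp) -> no flip
All flips: (1,3)

Answer: ......
..BBB.
.BWB..
.WWW..
......
......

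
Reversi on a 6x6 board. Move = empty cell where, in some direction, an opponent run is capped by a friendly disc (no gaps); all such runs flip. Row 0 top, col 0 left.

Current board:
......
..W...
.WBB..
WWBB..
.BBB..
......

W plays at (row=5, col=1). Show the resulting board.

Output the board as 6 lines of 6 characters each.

Answer: ......
..W...
.WBB..
WWBB..
.WBB..
.W....

Derivation:
Place W at (5,1); scan 8 dirs for brackets.
Dir NW: first cell '.' (not opp) -> no flip
Dir N: opp run (4,1) capped by W -> flip
Dir NE: opp run (4,2) (3,3), next='.' -> no flip
Dir W: first cell '.' (not opp) -> no flip
Dir E: first cell '.' (not opp) -> no flip
Dir SW: edge -> no flip
Dir S: edge -> no flip
Dir SE: edge -> no flip
All flips: (4,1)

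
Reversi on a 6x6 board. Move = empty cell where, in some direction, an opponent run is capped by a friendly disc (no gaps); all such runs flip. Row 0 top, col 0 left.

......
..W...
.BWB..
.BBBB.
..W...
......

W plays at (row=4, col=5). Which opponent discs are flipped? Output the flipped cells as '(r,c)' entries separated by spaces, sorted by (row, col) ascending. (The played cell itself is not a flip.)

Dir NW: opp run (3,4) (2,3) capped by W -> flip
Dir N: first cell '.' (not opp) -> no flip
Dir NE: edge -> no flip
Dir W: first cell '.' (not opp) -> no flip
Dir E: edge -> no flip
Dir SW: first cell '.' (not opp) -> no flip
Dir S: first cell '.' (not opp) -> no flip
Dir SE: edge -> no flip

Answer: (2,3) (3,4)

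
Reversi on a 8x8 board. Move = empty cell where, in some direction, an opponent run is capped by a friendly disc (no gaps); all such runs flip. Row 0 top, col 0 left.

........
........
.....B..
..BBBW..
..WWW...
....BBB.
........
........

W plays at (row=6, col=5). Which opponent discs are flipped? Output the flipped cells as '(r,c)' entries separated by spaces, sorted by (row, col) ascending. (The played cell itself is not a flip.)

Answer: (5,4)

Derivation:
Dir NW: opp run (5,4) capped by W -> flip
Dir N: opp run (5,5), next='.' -> no flip
Dir NE: opp run (5,6), next='.' -> no flip
Dir W: first cell '.' (not opp) -> no flip
Dir E: first cell '.' (not opp) -> no flip
Dir SW: first cell '.' (not opp) -> no flip
Dir S: first cell '.' (not opp) -> no flip
Dir SE: first cell '.' (not opp) -> no flip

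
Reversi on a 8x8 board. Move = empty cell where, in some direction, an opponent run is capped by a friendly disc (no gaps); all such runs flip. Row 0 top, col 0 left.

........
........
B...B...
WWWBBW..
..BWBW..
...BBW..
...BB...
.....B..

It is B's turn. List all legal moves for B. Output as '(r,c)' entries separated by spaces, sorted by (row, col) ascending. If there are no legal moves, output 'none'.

Answer: (2,1) (2,2) (2,6) (3,6) (4,0) (4,6) (5,2) (5,6) (6,6)

Derivation:
(2,1): flips 2 -> legal
(2,2): flips 1 -> legal
(2,3): no bracket -> illegal
(2,5): no bracket -> illegal
(2,6): flips 1 -> legal
(3,6): flips 2 -> legal
(4,0): flips 1 -> legal
(4,1): no bracket -> illegal
(4,6): flips 3 -> legal
(5,2): flips 1 -> legal
(5,6): flips 2 -> legal
(6,5): no bracket -> illegal
(6,6): flips 1 -> legal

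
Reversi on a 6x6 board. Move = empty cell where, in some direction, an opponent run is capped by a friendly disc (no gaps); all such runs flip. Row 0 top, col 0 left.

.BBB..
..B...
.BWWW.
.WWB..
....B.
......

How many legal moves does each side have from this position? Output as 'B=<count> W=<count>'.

-- B to move --
(1,1): flips 1 -> legal
(1,3): flips 1 -> legal
(1,4): no bracket -> illegal
(1,5): flips 1 -> legal
(2,0): no bracket -> illegal
(2,5): flips 3 -> legal
(3,0): flips 2 -> legal
(3,4): flips 1 -> legal
(3,5): no bracket -> illegal
(4,0): no bracket -> illegal
(4,1): flips 1 -> legal
(4,2): flips 2 -> legal
(4,3): flips 1 -> legal
B mobility = 9
-- W to move --
(0,0): no bracket -> illegal
(0,4): no bracket -> illegal
(1,0): flips 1 -> legal
(1,1): flips 1 -> legal
(1,3): no bracket -> illegal
(1,4): no bracket -> illegal
(2,0): flips 1 -> legal
(3,0): no bracket -> illegal
(3,4): flips 1 -> legal
(3,5): no bracket -> illegal
(4,2): flips 1 -> legal
(4,3): flips 1 -> legal
(4,5): no bracket -> illegal
(5,3): no bracket -> illegal
(5,4): no bracket -> illegal
(5,5): flips 2 -> legal
W mobility = 7

Answer: B=9 W=7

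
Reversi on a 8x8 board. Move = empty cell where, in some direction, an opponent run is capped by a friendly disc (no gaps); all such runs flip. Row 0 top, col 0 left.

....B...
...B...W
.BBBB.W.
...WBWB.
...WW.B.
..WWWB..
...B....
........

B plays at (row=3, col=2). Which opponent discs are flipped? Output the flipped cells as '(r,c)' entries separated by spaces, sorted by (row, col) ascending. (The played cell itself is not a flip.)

Answer: (3,3)

Derivation:
Dir NW: first cell 'B' (not opp) -> no flip
Dir N: first cell 'B' (not opp) -> no flip
Dir NE: first cell 'B' (not opp) -> no flip
Dir W: first cell '.' (not opp) -> no flip
Dir E: opp run (3,3) capped by B -> flip
Dir SW: first cell '.' (not opp) -> no flip
Dir S: first cell '.' (not opp) -> no flip
Dir SE: opp run (4,3) (5,4), next='.' -> no flip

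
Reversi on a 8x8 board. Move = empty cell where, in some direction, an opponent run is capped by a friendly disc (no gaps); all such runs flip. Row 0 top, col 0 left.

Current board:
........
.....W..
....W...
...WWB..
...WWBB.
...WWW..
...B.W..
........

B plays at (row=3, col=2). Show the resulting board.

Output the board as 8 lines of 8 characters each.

Place B at (3,2); scan 8 dirs for brackets.
Dir NW: first cell '.' (not opp) -> no flip
Dir N: first cell '.' (not opp) -> no flip
Dir NE: first cell '.' (not opp) -> no flip
Dir W: first cell '.' (not opp) -> no flip
Dir E: opp run (3,3) (3,4) capped by B -> flip
Dir SW: first cell '.' (not opp) -> no flip
Dir S: first cell '.' (not opp) -> no flip
Dir SE: opp run (4,3) (5,4) (6,5), next='.' -> no flip
All flips: (3,3) (3,4)

Answer: ........
.....W..
....W...
..BBBB..
...WWBB.
...WWW..
...B.W..
........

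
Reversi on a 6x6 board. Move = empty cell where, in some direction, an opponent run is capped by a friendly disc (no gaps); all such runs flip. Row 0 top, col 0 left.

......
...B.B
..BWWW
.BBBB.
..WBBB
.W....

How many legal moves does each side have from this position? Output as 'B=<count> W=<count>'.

Answer: B=6 W=10

Derivation:
-- B to move --
(1,2): flips 1 -> legal
(1,4): flips 2 -> legal
(3,5): flips 2 -> legal
(4,0): no bracket -> illegal
(4,1): flips 1 -> legal
(5,0): no bracket -> illegal
(5,2): flips 1 -> legal
(5,3): flips 1 -> legal
B mobility = 6
-- W to move --
(0,2): flips 1 -> legal
(0,3): flips 1 -> legal
(0,4): no bracket -> illegal
(0,5): flips 1 -> legal
(1,1): no bracket -> illegal
(1,2): flips 2 -> legal
(1,4): no bracket -> illegal
(2,0): flips 1 -> legal
(2,1): flips 1 -> legal
(3,0): no bracket -> illegal
(3,5): no bracket -> illegal
(4,0): no bracket -> illegal
(4,1): flips 1 -> legal
(5,2): flips 2 -> legal
(5,3): flips 2 -> legal
(5,4): flips 2 -> legal
(5,5): no bracket -> illegal
W mobility = 10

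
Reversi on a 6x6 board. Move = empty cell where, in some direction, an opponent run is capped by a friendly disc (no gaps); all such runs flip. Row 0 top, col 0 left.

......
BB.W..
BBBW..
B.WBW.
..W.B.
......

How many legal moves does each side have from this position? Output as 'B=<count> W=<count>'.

-- B to move --
(0,2): no bracket -> illegal
(0,3): flips 2 -> legal
(0,4): flips 1 -> legal
(1,2): no bracket -> illegal
(1,4): no bracket -> illegal
(2,4): flips 2 -> legal
(2,5): no bracket -> illegal
(3,1): flips 1 -> legal
(3,5): flips 1 -> legal
(4,1): no bracket -> illegal
(4,3): flips 1 -> legal
(4,5): no bracket -> illegal
(5,1): flips 1 -> legal
(5,2): flips 2 -> legal
(5,3): no bracket -> illegal
B mobility = 8
-- W to move --
(0,0): no bracket -> illegal
(0,1): no bracket -> illegal
(0,2): no bracket -> illegal
(1,2): flips 1 -> legal
(2,4): flips 1 -> legal
(3,1): flips 1 -> legal
(3,5): no bracket -> illegal
(4,0): no bracket -> illegal
(4,1): no bracket -> illegal
(4,3): flips 1 -> legal
(4,5): no bracket -> illegal
(5,3): no bracket -> illegal
(5,4): flips 1 -> legal
(5,5): no bracket -> illegal
W mobility = 5

Answer: B=8 W=5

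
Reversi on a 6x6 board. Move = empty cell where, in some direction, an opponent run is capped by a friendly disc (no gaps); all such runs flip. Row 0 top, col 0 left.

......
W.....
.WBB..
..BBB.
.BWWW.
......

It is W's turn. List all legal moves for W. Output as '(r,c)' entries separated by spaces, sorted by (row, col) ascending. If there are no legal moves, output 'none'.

(1,1): flips 2 -> legal
(1,2): flips 2 -> legal
(1,3): flips 2 -> legal
(1,4): no bracket -> illegal
(2,4): flips 4 -> legal
(2,5): flips 1 -> legal
(3,0): no bracket -> illegal
(3,1): no bracket -> illegal
(3,5): no bracket -> illegal
(4,0): flips 1 -> legal
(4,5): no bracket -> illegal
(5,0): no bracket -> illegal
(5,1): no bracket -> illegal
(5,2): no bracket -> illegal

Answer: (1,1) (1,2) (1,3) (2,4) (2,5) (4,0)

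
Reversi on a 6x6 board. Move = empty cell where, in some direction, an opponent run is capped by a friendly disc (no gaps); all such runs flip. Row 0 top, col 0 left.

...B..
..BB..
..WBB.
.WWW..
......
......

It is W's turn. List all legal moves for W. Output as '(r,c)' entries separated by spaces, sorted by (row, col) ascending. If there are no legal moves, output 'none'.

Answer: (0,2) (0,4) (1,4) (1,5) (2,5)

Derivation:
(0,1): no bracket -> illegal
(0,2): flips 1 -> legal
(0,4): flips 1 -> legal
(1,1): no bracket -> illegal
(1,4): flips 1 -> legal
(1,5): flips 1 -> legal
(2,1): no bracket -> illegal
(2,5): flips 2 -> legal
(3,4): no bracket -> illegal
(3,5): no bracket -> illegal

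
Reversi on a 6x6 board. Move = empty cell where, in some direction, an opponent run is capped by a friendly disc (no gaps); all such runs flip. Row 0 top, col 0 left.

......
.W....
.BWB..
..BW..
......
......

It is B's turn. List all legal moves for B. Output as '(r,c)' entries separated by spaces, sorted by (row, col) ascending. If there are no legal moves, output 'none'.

Answer: (0,1) (1,2) (3,4) (4,3)

Derivation:
(0,0): no bracket -> illegal
(0,1): flips 1 -> legal
(0,2): no bracket -> illegal
(1,0): no bracket -> illegal
(1,2): flips 1 -> legal
(1,3): no bracket -> illegal
(2,0): no bracket -> illegal
(2,4): no bracket -> illegal
(3,1): no bracket -> illegal
(3,4): flips 1 -> legal
(4,2): no bracket -> illegal
(4,3): flips 1 -> legal
(4,4): no bracket -> illegal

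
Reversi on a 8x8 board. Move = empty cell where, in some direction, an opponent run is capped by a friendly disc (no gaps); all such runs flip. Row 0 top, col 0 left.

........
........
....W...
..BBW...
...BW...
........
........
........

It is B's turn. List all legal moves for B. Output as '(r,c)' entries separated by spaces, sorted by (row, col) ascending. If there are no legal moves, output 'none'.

Answer: (1,5) (2,5) (3,5) (4,5) (5,5)

Derivation:
(1,3): no bracket -> illegal
(1,4): no bracket -> illegal
(1,5): flips 1 -> legal
(2,3): no bracket -> illegal
(2,5): flips 1 -> legal
(3,5): flips 1 -> legal
(4,5): flips 1 -> legal
(5,3): no bracket -> illegal
(5,4): no bracket -> illegal
(5,5): flips 1 -> legal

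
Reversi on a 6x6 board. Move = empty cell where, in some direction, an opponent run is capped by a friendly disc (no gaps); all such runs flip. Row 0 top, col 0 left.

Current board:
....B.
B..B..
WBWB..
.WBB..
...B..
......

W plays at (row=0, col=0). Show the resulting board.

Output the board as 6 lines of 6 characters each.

Place W at (0,0); scan 8 dirs for brackets.
Dir NW: edge -> no flip
Dir N: edge -> no flip
Dir NE: edge -> no flip
Dir W: edge -> no flip
Dir E: first cell '.' (not opp) -> no flip
Dir SW: edge -> no flip
Dir S: opp run (1,0) capped by W -> flip
Dir SE: first cell '.' (not opp) -> no flip
All flips: (1,0)

Answer: W...B.
W..B..
WBWB..
.WBB..
...B..
......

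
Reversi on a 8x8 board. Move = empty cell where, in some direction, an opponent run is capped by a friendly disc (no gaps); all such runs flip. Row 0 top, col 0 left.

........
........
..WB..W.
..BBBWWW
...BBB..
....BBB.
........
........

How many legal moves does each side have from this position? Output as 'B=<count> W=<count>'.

-- B to move --
(1,1): flips 1 -> legal
(1,2): flips 1 -> legal
(1,3): no bracket -> illegal
(1,5): no bracket -> illegal
(1,6): no bracket -> illegal
(1,7): flips 2 -> legal
(2,1): flips 1 -> legal
(2,4): no bracket -> illegal
(2,5): flips 1 -> legal
(2,7): flips 1 -> legal
(3,1): no bracket -> illegal
(4,6): no bracket -> illegal
(4,7): no bracket -> illegal
B mobility = 6
-- W to move --
(1,2): no bracket -> illegal
(1,3): no bracket -> illegal
(1,4): no bracket -> illegal
(2,1): no bracket -> illegal
(2,4): flips 1 -> legal
(2,5): no bracket -> illegal
(3,1): flips 3 -> legal
(4,1): no bracket -> illegal
(4,2): flips 1 -> legal
(4,6): no bracket -> illegal
(4,7): no bracket -> illegal
(5,2): no bracket -> illegal
(5,3): flips 1 -> legal
(5,7): no bracket -> illegal
(6,3): flips 2 -> legal
(6,4): no bracket -> illegal
(6,5): flips 2 -> legal
(6,6): flips 3 -> legal
(6,7): no bracket -> illegal
W mobility = 7

Answer: B=6 W=7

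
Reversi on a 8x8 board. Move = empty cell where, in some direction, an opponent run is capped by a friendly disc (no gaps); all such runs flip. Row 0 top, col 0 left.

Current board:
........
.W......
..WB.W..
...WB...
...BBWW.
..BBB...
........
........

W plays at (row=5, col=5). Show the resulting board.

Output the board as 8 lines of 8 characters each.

Answer: ........
.W......
..WB.W..
...WB...
...BWWW.
..BBBW..
........
........

Derivation:
Place W at (5,5); scan 8 dirs for brackets.
Dir NW: opp run (4,4) capped by W -> flip
Dir N: first cell 'W' (not opp) -> no flip
Dir NE: first cell 'W' (not opp) -> no flip
Dir W: opp run (5,4) (5,3) (5,2), next='.' -> no flip
Dir E: first cell '.' (not opp) -> no flip
Dir SW: first cell '.' (not opp) -> no flip
Dir S: first cell '.' (not opp) -> no flip
Dir SE: first cell '.' (not opp) -> no flip
All flips: (4,4)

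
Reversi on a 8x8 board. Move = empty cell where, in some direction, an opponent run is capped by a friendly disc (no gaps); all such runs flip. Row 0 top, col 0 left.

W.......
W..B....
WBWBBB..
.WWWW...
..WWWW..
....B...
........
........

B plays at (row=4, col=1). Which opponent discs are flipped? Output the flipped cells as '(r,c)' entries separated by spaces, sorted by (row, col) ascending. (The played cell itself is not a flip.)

Answer: (3,1) (3,2)

Derivation:
Dir NW: first cell '.' (not opp) -> no flip
Dir N: opp run (3,1) capped by B -> flip
Dir NE: opp run (3,2) capped by B -> flip
Dir W: first cell '.' (not opp) -> no flip
Dir E: opp run (4,2) (4,3) (4,4) (4,5), next='.' -> no flip
Dir SW: first cell '.' (not opp) -> no flip
Dir S: first cell '.' (not opp) -> no flip
Dir SE: first cell '.' (not opp) -> no flip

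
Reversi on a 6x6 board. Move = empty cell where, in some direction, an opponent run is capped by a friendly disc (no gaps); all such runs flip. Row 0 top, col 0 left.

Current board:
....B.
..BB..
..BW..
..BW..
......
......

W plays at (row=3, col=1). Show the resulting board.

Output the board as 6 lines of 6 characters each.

Place W at (3,1); scan 8 dirs for brackets.
Dir NW: first cell '.' (not opp) -> no flip
Dir N: first cell '.' (not opp) -> no flip
Dir NE: opp run (2,2) (1,3) (0,4), next=edge -> no flip
Dir W: first cell '.' (not opp) -> no flip
Dir E: opp run (3,2) capped by W -> flip
Dir SW: first cell '.' (not opp) -> no flip
Dir S: first cell '.' (not opp) -> no flip
Dir SE: first cell '.' (not opp) -> no flip
All flips: (3,2)

Answer: ....B.
..BB..
..BW..
.WWW..
......
......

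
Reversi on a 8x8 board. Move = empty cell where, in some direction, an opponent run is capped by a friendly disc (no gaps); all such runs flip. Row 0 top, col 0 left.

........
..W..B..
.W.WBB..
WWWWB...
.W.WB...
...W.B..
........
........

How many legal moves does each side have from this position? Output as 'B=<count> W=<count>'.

-- B to move --
(0,1): flips 2 -> legal
(0,2): no bracket -> illegal
(0,3): no bracket -> illegal
(1,0): no bracket -> illegal
(1,1): no bracket -> illegal
(1,3): no bracket -> illegal
(1,4): no bracket -> illegal
(2,0): no bracket -> illegal
(2,2): flips 2 -> legal
(4,0): no bracket -> illegal
(4,2): flips 2 -> legal
(5,0): no bracket -> illegal
(5,1): no bracket -> illegal
(5,2): flips 1 -> legal
(5,4): no bracket -> illegal
(6,2): flips 1 -> legal
(6,3): no bracket -> illegal
(6,4): no bracket -> illegal
B mobility = 5
-- W to move --
(0,4): no bracket -> illegal
(0,5): no bracket -> illegal
(0,6): flips 2 -> legal
(1,3): no bracket -> illegal
(1,4): no bracket -> illegal
(1,6): flips 2 -> legal
(2,6): flips 2 -> legal
(3,5): flips 2 -> legal
(3,6): no bracket -> illegal
(4,5): flips 2 -> legal
(4,6): no bracket -> illegal
(5,4): no bracket -> illegal
(5,6): no bracket -> illegal
(6,4): no bracket -> illegal
(6,5): no bracket -> illegal
(6,6): flips 2 -> legal
W mobility = 6

Answer: B=5 W=6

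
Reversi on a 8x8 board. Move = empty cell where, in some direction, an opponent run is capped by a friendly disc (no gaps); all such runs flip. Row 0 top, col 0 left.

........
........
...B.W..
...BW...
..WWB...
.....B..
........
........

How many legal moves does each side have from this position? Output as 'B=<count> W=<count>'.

-- B to move --
(1,4): no bracket -> illegal
(1,5): no bracket -> illegal
(1,6): no bracket -> illegal
(2,4): flips 1 -> legal
(2,6): no bracket -> illegal
(3,1): no bracket -> illegal
(3,2): no bracket -> illegal
(3,5): flips 1 -> legal
(3,6): no bracket -> illegal
(4,1): flips 2 -> legal
(4,5): flips 1 -> legal
(5,1): flips 1 -> legal
(5,2): no bracket -> illegal
(5,3): flips 1 -> legal
(5,4): no bracket -> illegal
B mobility = 6
-- W to move --
(1,2): flips 1 -> legal
(1,3): flips 2 -> legal
(1,4): no bracket -> illegal
(2,2): no bracket -> illegal
(2,4): flips 1 -> legal
(3,2): flips 1 -> legal
(3,5): no bracket -> illegal
(4,5): flips 1 -> legal
(4,6): no bracket -> illegal
(5,3): no bracket -> illegal
(5,4): flips 1 -> legal
(5,6): no bracket -> illegal
(6,4): no bracket -> illegal
(6,5): no bracket -> illegal
(6,6): no bracket -> illegal
W mobility = 6

Answer: B=6 W=6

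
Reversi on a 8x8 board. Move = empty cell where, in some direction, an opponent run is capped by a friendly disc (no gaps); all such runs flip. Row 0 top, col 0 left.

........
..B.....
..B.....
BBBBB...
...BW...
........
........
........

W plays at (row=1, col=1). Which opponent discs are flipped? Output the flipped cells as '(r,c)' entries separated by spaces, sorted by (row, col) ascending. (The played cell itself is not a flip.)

Answer: (2,2) (3,3)

Derivation:
Dir NW: first cell '.' (not opp) -> no flip
Dir N: first cell '.' (not opp) -> no flip
Dir NE: first cell '.' (not opp) -> no flip
Dir W: first cell '.' (not opp) -> no flip
Dir E: opp run (1,2), next='.' -> no flip
Dir SW: first cell '.' (not opp) -> no flip
Dir S: first cell '.' (not opp) -> no flip
Dir SE: opp run (2,2) (3,3) capped by W -> flip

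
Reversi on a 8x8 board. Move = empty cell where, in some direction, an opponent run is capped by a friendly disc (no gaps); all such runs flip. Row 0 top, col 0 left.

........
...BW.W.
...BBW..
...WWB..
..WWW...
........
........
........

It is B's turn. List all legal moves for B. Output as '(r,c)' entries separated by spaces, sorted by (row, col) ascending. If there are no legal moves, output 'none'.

Answer: (0,4) (0,5) (1,5) (2,6) (3,2) (4,5) (5,1) (5,3) (5,4)

Derivation:
(0,3): no bracket -> illegal
(0,4): flips 1 -> legal
(0,5): flips 1 -> legal
(0,6): no bracket -> illegal
(0,7): no bracket -> illegal
(1,5): flips 2 -> legal
(1,7): no bracket -> illegal
(2,2): no bracket -> illegal
(2,6): flips 1 -> legal
(2,7): no bracket -> illegal
(3,1): no bracket -> illegal
(3,2): flips 2 -> legal
(3,6): no bracket -> illegal
(4,1): no bracket -> illegal
(4,5): flips 1 -> legal
(5,1): flips 2 -> legal
(5,2): no bracket -> illegal
(5,3): flips 3 -> legal
(5,4): flips 2 -> legal
(5,5): no bracket -> illegal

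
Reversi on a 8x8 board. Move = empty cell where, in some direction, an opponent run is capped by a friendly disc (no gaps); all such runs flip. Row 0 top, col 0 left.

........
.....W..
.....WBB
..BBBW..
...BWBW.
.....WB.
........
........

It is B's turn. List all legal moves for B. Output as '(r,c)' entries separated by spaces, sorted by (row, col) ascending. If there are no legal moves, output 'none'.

(0,4): flips 1 -> legal
(0,5): flips 3 -> legal
(0,6): no bracket -> illegal
(1,4): no bracket -> illegal
(1,6): flips 1 -> legal
(2,4): flips 1 -> legal
(3,6): flips 2 -> legal
(3,7): no bracket -> illegal
(4,7): flips 1 -> legal
(5,3): flips 2 -> legal
(5,4): flips 2 -> legal
(5,7): no bracket -> illegal
(6,4): no bracket -> illegal
(6,5): flips 1 -> legal
(6,6): flips 2 -> legal

Answer: (0,4) (0,5) (1,6) (2,4) (3,6) (4,7) (5,3) (5,4) (6,5) (6,6)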